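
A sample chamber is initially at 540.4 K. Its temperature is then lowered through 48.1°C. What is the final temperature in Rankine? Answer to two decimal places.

Initial temperature in Celsius: 540.4 - 273.15 = 267.2500°C.
Final Celsius temperature: 267.2500 - 48.1000 = 219.1500°C.
In Rankine: 219.1500 × 1.8 + 491.67 = 886.14°R.

886.14°R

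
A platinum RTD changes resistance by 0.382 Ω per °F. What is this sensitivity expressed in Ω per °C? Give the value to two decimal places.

The quantity depends on a temperature interval, so only the ratio of degree sizes applies; the offset between the scales is irrelevant.
A change of 1°C is a change of 1.8°F, so per °C the value is 0.382 × 1.8 = 0.69.

0.69 Ω per °C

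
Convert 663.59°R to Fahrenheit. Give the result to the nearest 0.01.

In Celsius: (663.59 - 491.67) × 5/9 = 95.5111°C.
In Fahrenheit: 95.5111 × 1.8 + 32 = 203.92°F.

203.92°F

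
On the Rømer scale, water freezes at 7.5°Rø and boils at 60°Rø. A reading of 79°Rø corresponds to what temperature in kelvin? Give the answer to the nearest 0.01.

Linear interpolation between the fixed points: C = (79 - 7.5) × 100 / (60 - 7.5) = 136.1905°C.
Then 136.1905 + 273.15 = 409.34 K.

409.34 K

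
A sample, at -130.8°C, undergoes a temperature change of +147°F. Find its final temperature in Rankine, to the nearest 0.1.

The 147°F change is an interval, so only the factor 5/9 applies: +147 × 5/9 = +81.6667°C.
Final Celsius temperature: -130.8000 + 81.6667 = -49.1333°C.
In Rankine: -49.1333 × 1.8 + 491.67 = 403.2°R.

403.2°R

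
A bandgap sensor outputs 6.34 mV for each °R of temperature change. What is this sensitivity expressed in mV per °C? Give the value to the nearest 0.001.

Since only a temperature interval is involved, the additive offset between the scales drops out.
A change of 1°C is a change of 1.8°R, so per °C the value is 6.34 × 1.8 = 11.412.

11.412 mV per °C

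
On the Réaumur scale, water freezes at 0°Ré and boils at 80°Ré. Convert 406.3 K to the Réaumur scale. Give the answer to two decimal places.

First in Celsius: 406.3 - 273.15 = 133.1500°C.
Linearly onto the Réaumur scale: 0 + (133.1500 / 100) × (80 - 0) = 106.52°Ré.

106.52°Ré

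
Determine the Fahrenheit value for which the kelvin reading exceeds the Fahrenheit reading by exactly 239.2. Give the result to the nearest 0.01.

Let F be the Fahrenheit reading. The kelvin reading is K = 5/9·F + 255.372.
Require K - F = 239.2: (-4/9)·F + 255.372 = 239.2.
F = (239.2 - 255.372) / (-4/9) = 36.39.

36.39°F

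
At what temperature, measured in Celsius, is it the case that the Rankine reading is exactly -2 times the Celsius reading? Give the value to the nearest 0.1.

Let C be the Celsius reading. The Rankine reading is R = 1.8·C + 491.67.
Require R = -2·C: 1.8·C + 491.67 = -2·C.
(3.8)·C = -491.67  ⇒  C = -129.4.

-129.4°C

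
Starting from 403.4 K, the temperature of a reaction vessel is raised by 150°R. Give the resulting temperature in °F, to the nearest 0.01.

416.45°F

Initial temperature in Celsius: 403.4 - 273.15 = 130.2500°C.
The 150°R change is an interval, so only the factor 5/9 applies: +150 × 5/9 = +83.3333°C.
Final Celsius temperature: 130.2500 + 83.3333 = 213.5833°C.
In Fahrenheit: 213.5833 × 1.8 + 32 = 416.45°F.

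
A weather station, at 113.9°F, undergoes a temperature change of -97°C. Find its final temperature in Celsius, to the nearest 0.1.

-51.5°C

Initial temperature in Celsius: (113.9 - 32) × 5/9 = 45.5000°C.
Final Celsius temperature: 45.5000 - 97.0000 = -51.5000°C.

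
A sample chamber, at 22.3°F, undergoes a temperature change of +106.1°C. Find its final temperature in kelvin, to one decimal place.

Initial temperature in Celsius: (22.3 - 32) × 5/9 = -5.3889°C.
Final Celsius temperature: -5.3889 + 106.1000 = 100.7111°C.
In kelvin: 100.7111 + 273.15 = 373.9 K.

373.9 K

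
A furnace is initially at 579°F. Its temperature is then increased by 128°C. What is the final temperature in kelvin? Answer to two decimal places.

705.04 K

Initial temperature in Celsius: (579 - 32) × 5/9 = 303.8889°C.
Final Celsius temperature: 303.8889 + 128.0000 = 431.8889°C.
In kelvin: 431.8889 + 273.15 = 705.04 K.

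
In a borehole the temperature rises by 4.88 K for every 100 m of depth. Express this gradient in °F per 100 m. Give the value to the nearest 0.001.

8.784 °F/100 m

Since only a temperature interval is involved, the additive offset between the scales drops out.
A change of 1 K is a change of 1.8°F, so 4.88 × 1.8 = 8.784.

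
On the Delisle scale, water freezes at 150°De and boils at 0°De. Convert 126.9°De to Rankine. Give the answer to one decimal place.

519.4°R

Linear interpolation between the fixed points: C = (126.9 - 150) × 100 / (0 - 150) = 15.4000°C.
Then 15.4000 × 1.8 + 491.67 = 519.4°R.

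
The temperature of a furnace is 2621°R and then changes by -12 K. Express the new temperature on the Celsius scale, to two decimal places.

Initial temperature in Celsius: (2621 - 491.67) × 5/9 = 1182.9611°C.
The 12 K change is an interval; Kelvin and Celsius degrees are the same size, so ΔC = -12°C.
Final Celsius temperature: 1182.9611 - 12.0000 = 1170.9611°C.

1170.96°C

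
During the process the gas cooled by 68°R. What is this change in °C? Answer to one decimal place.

37.8°C

For a temperature interval the offset drops out; only the factor 5/9 applies.
68 × 5/9 = 37.8.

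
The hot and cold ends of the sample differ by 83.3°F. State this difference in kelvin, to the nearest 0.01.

46.28 K

An interval of 1°F corresponds to 5/9 K.
83.3 × 5/9 = 46.28.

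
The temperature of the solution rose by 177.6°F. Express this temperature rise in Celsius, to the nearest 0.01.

For a temperature interval the offset drops out; only the factor 5/9 applies.
177.6 × 5/9 = 98.67.

98.67°C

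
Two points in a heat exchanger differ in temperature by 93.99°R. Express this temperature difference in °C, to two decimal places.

For a temperature interval the offset drops out; only the factor 5/9 applies.
93.99 × 5/9 = 52.22.

52.22°C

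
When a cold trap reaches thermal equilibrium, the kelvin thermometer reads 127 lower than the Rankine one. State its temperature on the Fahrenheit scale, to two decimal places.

Let x be the Rankine reading; then the kelvin reading is 5/9·x.
(5/9·x) - x = -127  ⇒  (-4/9)·x = -127  ⇒  x = 285.7500°R.
In Celsius: (285.75 - 491.67) × 5/9 = -114.4000°C.
In Fahrenheit: -114.4000 × 1.8 + 32 = -173.92°F.

-173.92°F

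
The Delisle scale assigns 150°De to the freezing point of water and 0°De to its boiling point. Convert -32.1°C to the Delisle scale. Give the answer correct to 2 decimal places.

198.15°De

Linearly onto the Delisle scale: 150 + (-32.1000 / 100) × (0 - 150) = 198.15°De.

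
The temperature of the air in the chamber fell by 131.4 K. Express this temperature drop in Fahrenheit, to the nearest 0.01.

236.52°F

An interval of 1 K corresponds to 1.8°F.
131.4 × 1.8 = 236.52.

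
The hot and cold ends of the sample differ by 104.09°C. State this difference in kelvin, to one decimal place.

104.1 K

Celsius and kelvin degrees are the same size, so the interval is unchanged: 104.1.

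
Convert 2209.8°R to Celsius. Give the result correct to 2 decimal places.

In Celsius: (2209.8 - 491.67) × 5/9 = 954.5167°C.

954.52°C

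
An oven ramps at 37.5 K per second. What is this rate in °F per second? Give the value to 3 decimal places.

The quantity depends on a temperature interval, so only the ratio of degree sizes applies; the offset between the scales is irrelevant.
A change of 1 K is a change of 1.8°F, so 37.5 × 1.8 = 67.500.

67.500 °F/second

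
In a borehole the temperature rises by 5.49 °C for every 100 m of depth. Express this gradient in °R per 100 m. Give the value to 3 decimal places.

The quantity depends on a temperature interval, so only the ratio of degree sizes applies; the offset between the scales is irrelevant.
A change of 1°C is a change of 1.8°R, so 5.49 × 1.8 = 9.882.

9.882 °R/100 m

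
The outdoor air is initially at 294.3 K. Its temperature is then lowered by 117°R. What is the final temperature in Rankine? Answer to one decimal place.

Initial temperature in Celsius: 294.3 - 273.15 = 21.1500°C.
The 117°R change is an interval, so only the factor 5/9 applies: -117 × 5/9 = -65.0000°C.
Final Celsius temperature: 21.1500 - 65.0000 = -43.8500°C.
In Rankine: -43.8500 × 1.8 + 491.67 = 412.7°R.

412.7°R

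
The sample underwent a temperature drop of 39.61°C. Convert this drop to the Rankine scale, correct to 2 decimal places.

An interval of 1°C corresponds to 1.8°R.
39.61 × 1.8 = 71.30.

71.30°R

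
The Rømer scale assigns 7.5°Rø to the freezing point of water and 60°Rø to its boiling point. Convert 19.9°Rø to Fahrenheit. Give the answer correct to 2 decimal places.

Linear interpolation between the fixed points: C = (19.9 - 7.5) × 100 / (60 - 7.5) = 23.6190°C.
Then 23.6190 × 1.8 + 32 = 74.51°F.

74.51°F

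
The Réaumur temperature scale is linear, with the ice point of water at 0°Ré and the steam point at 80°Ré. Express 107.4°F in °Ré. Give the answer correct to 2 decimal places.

First in Celsius: (107.4 - 32) × 5/9 = 41.8889°C.
Linearly onto the Réaumur scale: 0 + (41.8889 / 100) × (80 - 0) = 33.51°Ré.

33.51°Ré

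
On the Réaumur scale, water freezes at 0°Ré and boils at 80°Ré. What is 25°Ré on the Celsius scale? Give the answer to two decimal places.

Linear interpolation between the fixed points: C = (25 - 0) × 100 / (80 - 0) = 31.2500°C.

31.25°C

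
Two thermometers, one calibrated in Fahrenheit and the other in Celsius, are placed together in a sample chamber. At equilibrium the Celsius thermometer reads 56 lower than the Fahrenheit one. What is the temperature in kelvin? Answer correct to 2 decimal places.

Let x be the Fahrenheit reading; then the Celsius reading is 5/9·x - 17.7778.
(5/9·x - 17.7778) - x = -56  ⇒  (-4/9)·x = -38.2222  ⇒  x = 86.0000°F.
In Celsius: (86 - 32) × 5/9 = 30.0000°C.
In kelvin: 30.0000 + 273.15 = 303.15 K.

303.15 K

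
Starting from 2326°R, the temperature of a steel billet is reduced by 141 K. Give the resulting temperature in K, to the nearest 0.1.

1151.2 K

Initial temperature in Celsius: (2326 - 491.67) × 5/9 = 1019.0722°C.
The 141 K change is an interval; Kelvin and Celsius degrees are the same size, so ΔC = -141°C.
Final Celsius temperature: 1019.0722 - 141.0000 = 878.0722°C.
In kelvin: 878.0722 + 273.15 = 1151.2 K.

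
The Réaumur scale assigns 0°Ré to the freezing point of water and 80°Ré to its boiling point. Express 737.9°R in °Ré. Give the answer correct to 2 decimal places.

109.44°Ré

First in Celsius: (737.9 - 491.67) × 5/9 = 136.7944°C.
Linearly onto the Réaumur scale: 0 + (136.7944 / 100) × (80 - 0) = 109.44°Ré.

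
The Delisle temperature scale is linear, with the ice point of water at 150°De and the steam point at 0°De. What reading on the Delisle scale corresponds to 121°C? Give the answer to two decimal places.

Linearly onto the Delisle scale: 150 + (121.0000 / 100) × (0 - 150) = -31.50°De.

-31.50°De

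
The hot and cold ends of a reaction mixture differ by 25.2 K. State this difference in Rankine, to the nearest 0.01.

45.36°R

For a temperature interval the offset drops out; only the factor 1.8 applies.
25.2 × 1.8 = 45.36.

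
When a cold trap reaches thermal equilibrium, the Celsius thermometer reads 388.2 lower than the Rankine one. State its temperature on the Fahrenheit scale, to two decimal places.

Let x be the Rankine reading; then the Celsius reading is 5/9·x - 273.15.
(5/9·x - 273.15) - x = -388.2  ⇒  (-4/9)·x = -115.05  ⇒  x = 258.8625°R.
In Celsius: (258.8625 - 491.67) × 5/9 = -129.3375°C.
In Fahrenheit: -129.3375 × 1.8 + 32 = -200.81°F.

-200.81°F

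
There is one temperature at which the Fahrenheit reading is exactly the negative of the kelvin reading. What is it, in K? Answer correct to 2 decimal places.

164.17 K

Let K be the kelvin reading. The Fahrenheit reading is F = 1.8·K - 459.67.
Require F = -1·K: 1.8·K - 459.67 = -1·K.
(2.8)·K = 459.67  ⇒  K = 164.17.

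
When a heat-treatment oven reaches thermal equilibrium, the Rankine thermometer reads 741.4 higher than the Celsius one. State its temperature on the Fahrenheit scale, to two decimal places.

Let x be the Celsius reading; then the Rankine reading is 1.8·x + 491.67.
(1.8·x + 491.67) - x = 741.4  ⇒  (0.8)·x = 249.73  ⇒  x = 312.1625°C.
In Fahrenheit: 312.1625 × 1.8 + 32 = 593.89°F.

593.89°F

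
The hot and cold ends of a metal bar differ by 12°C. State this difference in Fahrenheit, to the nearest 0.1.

Only the scale ratio 1.8 matters for a change in temperature.
12 × 1.8 = 21.6.

21.6°F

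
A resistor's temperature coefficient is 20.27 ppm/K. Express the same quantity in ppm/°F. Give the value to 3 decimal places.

11.261 ppm/°F

The quantity depends on a temperature interval, so only the ratio of degree sizes applies; the offset between the scales is irrelevant.
A change of 1°F is a change of 5/9 K, so per °F the value is 20.27 × 5/9 = 11.261.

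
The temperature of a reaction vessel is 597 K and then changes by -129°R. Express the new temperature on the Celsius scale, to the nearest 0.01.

252.18°C

Initial temperature in Celsius: 597 - 273.15 = 323.8500°C.
The 129°R change is an interval, so only the factor 5/9 applies: -129 × 5/9 = -71.6667°C.
Final Celsius temperature: 323.8500 - 71.6667 = 252.1833°C.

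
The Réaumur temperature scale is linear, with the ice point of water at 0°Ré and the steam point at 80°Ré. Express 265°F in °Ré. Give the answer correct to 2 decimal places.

103.56°Ré

First in Celsius: (265 - 32) × 5/9 = 129.4444°C.
Linearly onto the Réaumur scale: 0 + (129.4444 / 100) × (80 - 0) = 103.56°Ré.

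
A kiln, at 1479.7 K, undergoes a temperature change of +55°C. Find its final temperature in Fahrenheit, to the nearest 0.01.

2302.79°F

Initial temperature in Celsius: 1479.7 - 273.15 = 1206.5500°C.
Final Celsius temperature: 1206.5500 + 55.0000 = 1261.5500°C.
In Fahrenheit: 1261.5500 × 1.8 + 32 = 2302.79°F.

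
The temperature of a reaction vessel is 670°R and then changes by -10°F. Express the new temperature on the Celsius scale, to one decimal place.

Initial temperature in Celsius: (670 - 491.67) × 5/9 = 99.0722°C.
The 10°F change is an interval, so only the factor 5/9 applies: -10 × 5/9 = -5.5556°C.
Final Celsius temperature: 99.0722 - 5.5556 = 93.5167°C.

93.5°C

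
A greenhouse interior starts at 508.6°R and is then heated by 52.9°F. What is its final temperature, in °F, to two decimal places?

Initial temperature in Celsius: (508.6 - 491.67) × 5/9 = 9.4056°C.
The 52.9°F change is an interval, so only the factor 5/9 applies: +52.9 × 5/9 = +29.3889°C.
Final Celsius temperature: 9.4056 + 29.3889 = 38.7944°C.
In Fahrenheit: 38.7944 × 1.8 + 32 = 101.83°F.

101.83°F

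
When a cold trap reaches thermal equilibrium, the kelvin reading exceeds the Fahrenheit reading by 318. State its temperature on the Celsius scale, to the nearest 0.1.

-96.1°C

Let x be the kelvin reading; then the Fahrenheit reading is 1.8·x - 459.67.
(1.8·x - 459.67) - x = -318  ⇒  (0.8)·x = 141.67  ⇒  x = 177.0875 K.
In Celsius: 177.0875 - 273.15 = -96.1°C.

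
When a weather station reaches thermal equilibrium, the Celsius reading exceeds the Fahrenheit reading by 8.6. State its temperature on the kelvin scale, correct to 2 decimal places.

222.40 K

Let x be the Celsius reading; then the Fahrenheit reading is 1.8·x + 32.
(1.8·x + 32) - x = -8.6  ⇒  (0.8)·x = -40.6  ⇒  x = -50.7500°C.
In kelvin: -50.7500 + 273.15 = 222.40 K.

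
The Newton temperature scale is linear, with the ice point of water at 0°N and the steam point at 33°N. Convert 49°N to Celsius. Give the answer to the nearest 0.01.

148.48°C

Linear interpolation between the fixed points: C = (49 - 0) × 100 / (33 - 0) = 148.4848°C.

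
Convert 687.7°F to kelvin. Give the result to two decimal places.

In Celsius: (687.7 - 32) × 5/9 = 364.2778°C.
In kelvin: 364.2778 + 273.15 = 637.43 K.

637.43 K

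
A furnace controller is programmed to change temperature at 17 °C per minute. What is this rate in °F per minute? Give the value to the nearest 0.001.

The quantity depends on a temperature interval, so only the ratio of degree sizes applies; the offset between the scales is irrelevant.
A change of 1°C is a change of 1.8°F, so 17 × 1.8 = 30.600.

30.600 °F/minute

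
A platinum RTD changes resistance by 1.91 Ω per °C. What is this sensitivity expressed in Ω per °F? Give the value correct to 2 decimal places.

1.06 Ω per °F

Since only a temperature interval is involved, the additive offset between the scales drops out.
A change of 1°F is a change of 5/9°C, so per °F the value is 1.91 × 5/9 = 1.06.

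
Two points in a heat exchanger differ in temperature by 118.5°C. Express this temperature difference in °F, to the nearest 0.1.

An interval of 1°C corresponds to 1.8°F.
118.5 × 1.8 = 213.3.

213.3°F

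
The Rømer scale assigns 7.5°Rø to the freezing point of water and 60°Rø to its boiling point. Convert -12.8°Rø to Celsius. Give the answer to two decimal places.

-38.67°C

Linear interpolation between the fixed points: C = (-12.8 - 7.5) × 100 / (60 - 7.5) = -38.6667°C.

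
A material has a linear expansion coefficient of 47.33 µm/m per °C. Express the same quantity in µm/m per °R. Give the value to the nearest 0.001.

26.294 µm/m per °R

The quantity depends on a temperature interval, so only the ratio of degree sizes applies; the offset between the scales is irrelevant.
A change of 1°R is a change of 5/9°C, so per °R the value is 47.33 × 5/9 = 26.294.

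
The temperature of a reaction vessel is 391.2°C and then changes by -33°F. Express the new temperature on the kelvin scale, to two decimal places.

646.02 K

The 33°F change is an interval, so only the factor 5/9 applies: -33 × 5/9 = -18.3333°C.
Final Celsius temperature: 391.2000 - 18.3333 = 372.8667°C.
In kelvin: 372.8667 + 273.15 = 646.02 K.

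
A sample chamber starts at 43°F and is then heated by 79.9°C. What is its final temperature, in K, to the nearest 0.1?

359.2 K

Initial temperature in Celsius: (43 - 32) × 5/9 = 6.1111°C.
Final Celsius temperature: 6.1111 + 79.9000 = 86.0111°C.
In kelvin: 86.0111 + 273.15 = 359.2 K.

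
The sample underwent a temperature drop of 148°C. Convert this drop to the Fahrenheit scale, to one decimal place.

Only the scale ratio 1.8 matters for a change in temperature.
148 × 1.8 = 266.4.

266.4°F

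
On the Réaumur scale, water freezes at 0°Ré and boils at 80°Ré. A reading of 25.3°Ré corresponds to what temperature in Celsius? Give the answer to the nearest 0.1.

Linear interpolation between the fixed points: C = (25.3 - 0) × 100 / (80 - 0) = 31.6250°C.

31.6°C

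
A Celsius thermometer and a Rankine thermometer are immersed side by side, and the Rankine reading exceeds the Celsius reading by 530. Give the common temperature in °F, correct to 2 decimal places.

118.24°F

Let x be the Celsius reading; then the Rankine reading is 1.8·x + 491.67.
(1.8·x + 491.67) - x = 530  ⇒  (0.8)·x = 38.33  ⇒  x = 47.9125°C.
In Fahrenheit: 47.9125 × 1.8 + 32 = 118.24°F.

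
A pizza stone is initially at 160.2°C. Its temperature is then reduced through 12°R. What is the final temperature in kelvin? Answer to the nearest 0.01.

426.68 K

The 12°R change is an interval, so only the factor 5/9 applies: -12 × 5/9 = -6.6667°C.
Final Celsius temperature: 160.2000 - 6.6667 = 153.5333°C.
In kelvin: 153.5333 + 273.15 = 426.68 K.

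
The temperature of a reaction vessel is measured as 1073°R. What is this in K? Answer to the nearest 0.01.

596.11 K

In Celsius: (1073 - 491.67) × 5/9 = 322.9611°C.
In kelvin: 322.9611 + 273.15 = 596.11 K.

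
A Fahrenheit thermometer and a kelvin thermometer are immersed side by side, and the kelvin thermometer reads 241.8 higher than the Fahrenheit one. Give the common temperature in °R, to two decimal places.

490.21°R

Let x be the Fahrenheit reading; then the kelvin reading is 5/9·x + 255.372.
(5/9·x + 255.372) - x = 241.8  ⇒  (-4/9)·x = -13.5722  ⇒  x = 30.5375°F.
In Celsius: (30.5375 - 32) × 5/9 = -0.8125°C.
In Rankine: -0.8125 × 1.8 + 491.67 = 490.21°R.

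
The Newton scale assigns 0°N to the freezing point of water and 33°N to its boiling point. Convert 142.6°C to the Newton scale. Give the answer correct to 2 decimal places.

Linearly onto the Newton scale: 0 + (142.6000 / 100) × (33 - 0) = 47.06°N.

47.06°N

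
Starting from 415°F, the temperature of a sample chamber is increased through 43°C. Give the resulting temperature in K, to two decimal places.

Initial temperature in Celsius: (415 - 32) × 5/9 = 212.7778°C.
Final Celsius temperature: 212.7778 + 43.0000 = 255.7778°C.
In kelvin: 255.7778 + 273.15 = 528.93 K.

528.93 K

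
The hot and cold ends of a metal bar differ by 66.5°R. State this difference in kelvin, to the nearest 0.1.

36.9 K

For a temperature interval the offset drops out; only the factor 5/9 applies.
66.5 × 5/9 = 36.9.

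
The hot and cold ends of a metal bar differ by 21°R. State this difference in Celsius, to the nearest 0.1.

For a temperature interval the offset drops out; only the factor 5/9 applies.
21 × 5/9 = 11.7.

11.7°C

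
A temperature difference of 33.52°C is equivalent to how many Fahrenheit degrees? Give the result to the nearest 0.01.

Only the scale ratio 1.8 matters for a change in temperature.
33.52 × 1.8 = 60.34.

60.34°F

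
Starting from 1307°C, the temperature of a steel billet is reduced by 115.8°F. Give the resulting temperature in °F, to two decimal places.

The 115.8°F change is an interval, so only the factor 5/9 applies: -115.8 × 5/9 = -64.3333°C.
Final Celsius temperature: 1307.0000 - 64.3333 = 1242.6667°C.
In Fahrenheit: 1242.6667 × 1.8 + 32 = 2268.80°F.

2268.80°F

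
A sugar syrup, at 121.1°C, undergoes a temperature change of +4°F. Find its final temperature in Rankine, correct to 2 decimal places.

713.65°R

The 4°F change is an interval, so only the factor 5/9 applies: +4 × 5/9 = +2.2222°C.
Final Celsius temperature: 121.1000 + 2.2222 = 123.3222°C.
In Rankine: 123.3222 × 1.8 + 491.67 = 713.65°R.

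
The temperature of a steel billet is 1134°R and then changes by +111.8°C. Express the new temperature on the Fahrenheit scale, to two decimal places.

875.57°F

Initial temperature in Celsius: (1134 - 491.67) × 5/9 = 356.8500°C.
Final Celsius temperature: 356.8500 + 111.8000 = 468.6500°C.
In Fahrenheit: 468.6500 × 1.8 + 32 = 875.57°F.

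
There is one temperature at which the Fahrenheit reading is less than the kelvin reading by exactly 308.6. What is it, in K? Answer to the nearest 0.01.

188.84 K

Let K be the kelvin reading. The Fahrenheit reading is F = 1.8·K - 459.67.
Require F - K = -308.6: (0.8)·K - 459.67 = -308.6.
K = (-308.6 + 459.67) / (0.8) = 188.84.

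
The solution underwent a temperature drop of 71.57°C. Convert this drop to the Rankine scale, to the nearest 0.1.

For a temperature interval the offset drops out; only the factor 1.8 applies.
71.57 × 1.8 = 128.8.

128.8°R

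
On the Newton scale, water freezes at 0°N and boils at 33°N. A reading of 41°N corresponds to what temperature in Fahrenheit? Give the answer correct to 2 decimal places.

255.64°F

Linear interpolation between the fixed points: C = (41 - 0) × 100 / (33 - 0) = 124.2424°C.
Then 124.2424 × 1.8 + 32 = 255.64°F.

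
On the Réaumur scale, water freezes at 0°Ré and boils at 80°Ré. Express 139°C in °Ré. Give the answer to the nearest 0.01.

111.20°Ré

Linearly onto the Réaumur scale: 0 + (139.0000 / 100) × (80 - 0) = 111.20°Ré.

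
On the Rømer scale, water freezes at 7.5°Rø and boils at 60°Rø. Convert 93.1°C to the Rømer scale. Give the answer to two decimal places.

56.38°Rø

Linearly onto the Rømer scale: 7.5 + (93.1000 / 100) × (60 - 7.5) = 56.38°Rø.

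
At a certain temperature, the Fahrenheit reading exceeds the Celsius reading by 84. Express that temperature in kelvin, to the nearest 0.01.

Let x be the Celsius reading; then the Fahrenheit reading is 1.8·x + 32.
(1.8·x + 32) - x = 84  ⇒  (0.8)·x = 52  ⇒  x = 65.0000°C.
In kelvin: 65.0000 + 273.15 = 338.15 K.

338.15 K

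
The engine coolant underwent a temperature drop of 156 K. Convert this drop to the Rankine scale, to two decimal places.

Only the scale ratio 1.8 matters for a change in temperature.
156 × 1.8 = 280.80.

280.80°R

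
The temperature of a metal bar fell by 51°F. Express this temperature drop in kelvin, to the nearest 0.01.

28.33 K

An interval of 1°F corresponds to 5/9 K.
51 × 5/9 = 28.33.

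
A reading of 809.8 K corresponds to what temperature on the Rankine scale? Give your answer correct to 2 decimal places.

In Celsius: 809.8 - 273.15 = 536.6500°C.
In Rankine: 536.6500 × 1.8 + 491.67 = 1457.64°R.

1457.64°R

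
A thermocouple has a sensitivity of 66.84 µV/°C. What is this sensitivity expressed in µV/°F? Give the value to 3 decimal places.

37.133 µV/°F

The quantity depends on a temperature interval, so only the ratio of degree sizes applies; the offset between the scales is irrelevant.
A change of 1°F is a change of 5/9°C, so per °F the value is 66.84 × 5/9 = 37.133.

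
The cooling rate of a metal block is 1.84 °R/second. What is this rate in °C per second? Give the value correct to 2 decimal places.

Since only a temperature interval is involved, the additive offset between the scales drops out.
A change of 1°R is a change of 5/9°C, so 1.84 × 5/9 = 1.02.

1.02 °C/second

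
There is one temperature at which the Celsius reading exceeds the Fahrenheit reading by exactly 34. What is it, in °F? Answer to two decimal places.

-116.50°F

Let F be the Fahrenheit reading. The Celsius reading is C = 5/9·F - 17.7778.
Require C - F = 34: (-4/9)·F - 17.7778 = 34.
F = (34 + 17.7778) / (-4/9) = -116.50.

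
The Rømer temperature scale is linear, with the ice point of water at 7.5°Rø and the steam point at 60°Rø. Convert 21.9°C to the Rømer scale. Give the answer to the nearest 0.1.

19.0°Rø

Linearly onto the Rømer scale: 7.5 + (21.9000 / 100) × (60 - 7.5) = 19.0°Rø.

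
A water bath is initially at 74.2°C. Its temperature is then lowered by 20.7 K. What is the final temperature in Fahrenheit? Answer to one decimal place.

128.3°F

The 20.7 K change is an interval; Kelvin and Celsius degrees are the same size, so ΔC = -20.7°C.
Final Celsius temperature: 74.2000 - 20.7000 = 53.5000°C.
In Fahrenheit: 53.5000 × 1.8 + 32 = 128.3°F.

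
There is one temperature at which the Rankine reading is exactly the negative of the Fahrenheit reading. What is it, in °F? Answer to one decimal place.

Let F be the Fahrenheit reading. The Rankine reading is R = 1·F + 459.67.
Require R = -1·F: 1·F + 459.67 = -1·F.
(2)·F = -459.67  ⇒  F = -229.8.

-229.8°F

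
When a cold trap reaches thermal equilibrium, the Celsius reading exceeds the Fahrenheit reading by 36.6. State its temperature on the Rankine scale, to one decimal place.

337.3°R

Let x be the Fahrenheit reading; then the Celsius reading is 5/9·x - 17.7778.
(5/9·x - 17.7778) - x = 36.6  ⇒  (-4/9)·x = 54.3778  ⇒  x = -122.3500°F.
In Celsius: (-122.35 - 32) × 5/9 = -85.7500°C.
In Rankine: -85.7500 × 1.8 + 491.67 = 337.3°R.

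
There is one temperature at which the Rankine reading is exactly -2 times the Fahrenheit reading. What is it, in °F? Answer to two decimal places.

Let F be the Fahrenheit reading. The Rankine reading is R = 1·F + 459.67.
Require R = -2·F: 1·F + 459.67 = -2·F.
(3)·F = -459.67  ⇒  F = -153.22.

-153.22°F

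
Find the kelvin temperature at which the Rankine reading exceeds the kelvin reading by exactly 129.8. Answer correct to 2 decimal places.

Let K be the kelvin reading. The Rankine reading is R = 1.8·K.
Require R - K = 129.8: (0.8)·K = 129.8.
K = (129.8) / (0.8) = 162.25.

162.25 K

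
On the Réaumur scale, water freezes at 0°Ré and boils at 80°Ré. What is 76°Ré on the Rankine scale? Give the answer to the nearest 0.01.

Linear interpolation between the fixed points: C = (76 - 0) × 100 / (80 - 0) = 95.0000°C.
Then 95.0000 × 1.8 + 491.67 = 662.67°R.

662.67°R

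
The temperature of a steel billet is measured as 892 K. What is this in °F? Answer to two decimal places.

In Celsius: 892 - 273.15 = 618.8500°C.
In Fahrenheit: 618.8500 × 1.8 + 32 = 1145.93°F.

1145.93°F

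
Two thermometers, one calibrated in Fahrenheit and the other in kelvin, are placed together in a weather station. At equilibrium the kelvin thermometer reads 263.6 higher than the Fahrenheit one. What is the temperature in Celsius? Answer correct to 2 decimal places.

-28.06°C

Let x be the Fahrenheit reading; then the kelvin reading is 5/9·x + 255.372.
(5/9·x + 255.372) - x = 263.6  ⇒  (-4/9)·x = 8.22778  ⇒  x = -18.5125°F.
In Celsius: (-18.5125 - 32) × 5/9 = -28.06°C.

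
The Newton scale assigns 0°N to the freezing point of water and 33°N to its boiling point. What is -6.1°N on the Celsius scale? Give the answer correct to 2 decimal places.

Linear interpolation between the fixed points: C = (-6.1 - 0) × 100 / (33 - 0) = -18.4848°C.

-18.48°C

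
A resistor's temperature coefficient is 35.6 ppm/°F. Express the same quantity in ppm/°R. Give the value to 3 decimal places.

35.600 ppm/°R

Since only a temperature interval is involved, the additive offset between the scales drops out.
A change of 1°R is a change of 1°F, so per °R the value is 35.6 × 1 = 35.600.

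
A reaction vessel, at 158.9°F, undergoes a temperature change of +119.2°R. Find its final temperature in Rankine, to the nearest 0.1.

737.8°R

Initial temperature in Celsius: (158.9 - 32) × 5/9 = 70.5000°C.
The 119.2°R change is an interval, so only the factor 5/9 applies: +119.2 × 5/9 = +66.2222°C.
Final Celsius temperature: 70.5000 + 66.2222 = 136.7222°C.
In Rankine: 136.7222 × 1.8 + 491.67 = 737.8°R.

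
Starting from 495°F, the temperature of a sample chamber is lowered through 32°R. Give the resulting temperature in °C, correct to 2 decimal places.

239.44°C

Initial temperature in Celsius: (495 - 32) × 5/9 = 257.2222°C.
The 32°R change is an interval, so only the factor 5/9 applies: -32 × 5/9 = -17.7778°C.
Final Celsius temperature: 257.2222 - 17.7778 = 239.4444°C.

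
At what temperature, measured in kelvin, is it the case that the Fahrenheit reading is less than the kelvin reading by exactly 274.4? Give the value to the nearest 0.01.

231.59 K

Let K be the kelvin reading. The Fahrenheit reading is F = 1.8·K - 459.67.
Require F - K = -274.4: (0.8)·K - 459.67 = -274.4.
K = (-274.4 + 459.67) / (0.8) = 231.59.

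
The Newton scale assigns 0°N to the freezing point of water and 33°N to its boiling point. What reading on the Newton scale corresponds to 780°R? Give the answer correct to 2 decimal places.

First in Celsius: (780 - 491.67) × 5/9 = 160.1833°C.
Linearly onto the Newton scale: 0 + (160.1833 / 100) × (33 - 0) = 52.86°N.

52.86°N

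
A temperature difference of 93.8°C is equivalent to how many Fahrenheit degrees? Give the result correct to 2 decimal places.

168.84°F

Only the scale ratio 1.8 matters for a change in temperature.
93.8 × 1.8 = 168.84.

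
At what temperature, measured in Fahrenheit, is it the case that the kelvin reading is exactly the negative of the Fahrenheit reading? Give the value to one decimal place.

Let F be the Fahrenheit reading. The kelvin reading is K = 5/9·F + 255.372.
Require K = -1·F: 5/9·F + 255.372 = -1·F.
(14/9)·F = -255.372  ⇒  F = -164.2.

-164.2°F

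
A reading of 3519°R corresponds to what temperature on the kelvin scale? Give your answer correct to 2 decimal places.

1955.00 K

In Celsius: (3519 - 491.67) × 5/9 = 1681.8500°C.
In kelvin: 1681.8500 + 273.15 = 1955.00 K.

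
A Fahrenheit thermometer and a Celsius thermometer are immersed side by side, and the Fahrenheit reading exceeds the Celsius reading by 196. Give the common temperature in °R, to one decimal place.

860.7°R

Let x be the Fahrenheit reading; then the Celsius reading is 5/9·x - 17.7778.
(5/9·x - 17.7778) - x = -196  ⇒  (-4/9)·x = -178.222  ⇒  x = 401.0000°F.
In Celsius: (401 - 32) × 5/9 = 205.0000°C.
In Rankine: 205.0000 × 1.8 + 491.67 = 860.7°R.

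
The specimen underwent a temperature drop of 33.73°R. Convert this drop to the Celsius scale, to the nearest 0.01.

18.74°C

For a temperature interval the offset drops out; only the factor 5/9 applies.
33.73 × 5/9 = 18.74.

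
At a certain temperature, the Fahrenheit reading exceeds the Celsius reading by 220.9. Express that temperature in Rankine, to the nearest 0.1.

916.7°R

Let x be the Celsius reading; then the Fahrenheit reading is 1.8·x + 32.
(1.8·x + 32) - x = 220.9  ⇒  (0.8)·x = 188.9  ⇒  x = 236.1250°C.
In Rankine: 236.1250 × 1.8 + 491.67 = 916.7°R.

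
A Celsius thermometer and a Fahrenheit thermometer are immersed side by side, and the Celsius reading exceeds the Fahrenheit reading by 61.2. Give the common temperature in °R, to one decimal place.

282.0°R

Let x be the Celsius reading; then the Fahrenheit reading is 1.8·x + 32.
(1.8·x + 32) - x = -61.2  ⇒  (0.8)·x = -93.2  ⇒  x = -116.5000°C.
In Rankine: -116.5000 × 1.8 + 491.67 = 282.0°R.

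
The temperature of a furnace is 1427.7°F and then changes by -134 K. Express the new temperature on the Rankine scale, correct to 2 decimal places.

1646.17°R

Initial temperature in Celsius: (1427.7 - 32) × 5/9 = 775.3889°C.
The 134 K change is an interval; Kelvin and Celsius degrees are the same size, so ΔC = -134°C.
Final Celsius temperature: 775.3889 - 134.0000 = 641.3889°C.
In Rankine: 641.3889 × 1.8 + 491.67 = 1646.17°R.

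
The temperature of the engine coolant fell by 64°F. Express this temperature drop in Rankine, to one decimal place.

64.0°R

Fahrenheit and Rankine degrees are the same size, so the interval is unchanged: 64.0.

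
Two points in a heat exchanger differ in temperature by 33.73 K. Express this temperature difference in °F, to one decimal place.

Only the scale ratio 1.8 matters for a change in temperature.
33.73 × 1.8 = 60.7.

60.7°F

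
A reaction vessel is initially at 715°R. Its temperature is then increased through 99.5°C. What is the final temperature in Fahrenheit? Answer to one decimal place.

434.4°F

Initial temperature in Celsius: (715 - 491.67) × 5/9 = 124.0722°C.
Final Celsius temperature: 124.0722 + 99.5000 = 223.5722°C.
In Fahrenheit: 223.5722 × 1.8 + 32 = 434.4°F.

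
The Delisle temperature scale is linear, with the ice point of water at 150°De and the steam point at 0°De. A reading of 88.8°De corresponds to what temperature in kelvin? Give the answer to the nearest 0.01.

313.95 K

Linear interpolation between the fixed points: C = (88.8 - 150) × 100 / (0 - 150) = 40.8000°C.
Then 40.8000 + 273.15 = 313.95 K.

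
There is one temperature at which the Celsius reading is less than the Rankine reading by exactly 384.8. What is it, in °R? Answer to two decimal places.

Let R be the Rankine reading. The Celsius reading is C = 5/9·R - 273.15.
Require C - R = -384.8: (-4/9)·R - 273.15 = -384.8.
R = (-384.8 + 273.15) / (-4/9) = 251.21.

251.21°R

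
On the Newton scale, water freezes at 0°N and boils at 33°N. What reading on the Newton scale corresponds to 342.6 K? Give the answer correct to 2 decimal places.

First in Celsius: 342.6 - 273.15 = 69.4500°C.
Linearly onto the Newton scale: 0 + (69.4500 / 100) × (33 - 0) = 22.92°N.

22.92°N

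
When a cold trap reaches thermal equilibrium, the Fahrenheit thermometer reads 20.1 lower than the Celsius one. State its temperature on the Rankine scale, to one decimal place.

374.4°R

Let x be the Celsius reading; then the Fahrenheit reading is 1.8·x + 32.
(1.8·x + 32) - x = -20.1  ⇒  (0.8)·x = -52.1  ⇒  x = -65.1250°C.
In Rankine: -65.1250 × 1.8 + 491.67 = 374.4°R.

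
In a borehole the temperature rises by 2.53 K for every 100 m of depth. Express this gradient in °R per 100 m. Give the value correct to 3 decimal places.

4.554 °R/100 m

The quantity depends on a temperature interval, so only the ratio of degree sizes applies; the offset between the scales is irrelevant.
A change of 1 K is a change of 1.8°R, so 2.53 × 1.8 = 4.554.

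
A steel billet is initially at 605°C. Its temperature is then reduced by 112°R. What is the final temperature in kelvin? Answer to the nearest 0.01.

The 112°R change is an interval, so only the factor 5/9 applies: -112 × 5/9 = -62.2222°C.
Final Celsius temperature: 605.0000 - 62.2222 = 542.7778°C.
In kelvin: 542.7778 + 273.15 = 815.93 K.

815.93 K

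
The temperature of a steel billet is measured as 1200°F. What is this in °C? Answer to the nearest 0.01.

648.89°C

In Celsius: (1200 - 32) × 5/9 = 648.8889°C.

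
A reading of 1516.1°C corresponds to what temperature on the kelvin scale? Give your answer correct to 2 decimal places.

In kelvin: 1516.1000 + 273.15 = 1789.25 K.

1789.25 K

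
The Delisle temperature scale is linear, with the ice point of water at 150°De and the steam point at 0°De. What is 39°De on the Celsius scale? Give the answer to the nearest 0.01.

Linear interpolation between the fixed points: C = (39 - 150) × 100 / (0 - 150) = 74.0000°C.

74.00°C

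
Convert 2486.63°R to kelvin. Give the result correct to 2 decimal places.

In Celsius: (2486.63 - 491.67) × 5/9 = 1108.3111°C.
In kelvin: 1108.3111 + 273.15 = 1381.46 K.

1381.46 K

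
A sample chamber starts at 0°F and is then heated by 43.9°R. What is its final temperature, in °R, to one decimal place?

503.6°R

Initial temperature in Celsius: (0 - 32) × 5/9 = -17.7778°C.
The 43.9°R change is an interval, so only the factor 5/9 applies: +43.9 × 5/9 = +24.3889°C.
Final Celsius temperature: -17.7778 + 24.3889 = 6.6111°C.
In Rankine: 6.6111 × 1.8 + 491.67 = 503.6°R.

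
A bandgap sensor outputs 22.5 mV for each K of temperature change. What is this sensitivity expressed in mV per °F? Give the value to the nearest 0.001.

Since only a temperature interval is involved, the additive offset between the scales drops out.
A change of 1°F is a change of 5/9 K, so per °F the value is 22.5 × 5/9 = 12.500.

12.500 mV per °F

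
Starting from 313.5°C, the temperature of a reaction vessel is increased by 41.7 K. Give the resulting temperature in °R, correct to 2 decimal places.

The 41.7 K change is an interval; Kelvin and Celsius degrees are the same size, so ΔC = +41.7°C.
Final Celsius temperature: 313.5000 + 41.7000 = 355.2000°C.
In Rankine: 355.2000 × 1.8 + 491.67 = 1131.03°R.

1131.03°R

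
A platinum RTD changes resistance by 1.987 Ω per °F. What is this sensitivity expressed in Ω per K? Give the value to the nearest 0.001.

The quantity depends on a temperature interval, so only the ratio of degree sizes applies; the offset between the scales is irrelevant.
A change of 1 K is a change of 1.8°F, so per K the value is 1.987 × 1.8 = 3.577.

3.577 Ω per K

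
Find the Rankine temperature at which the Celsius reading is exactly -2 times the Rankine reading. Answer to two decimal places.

106.88°R

Let R be the Rankine reading. The Celsius reading is C = 5/9·R - 273.15.
Require C = -2·R: 5/9·R - 273.15 = -2·R.
(23/9)·R = 273.15  ⇒  R = 106.88.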